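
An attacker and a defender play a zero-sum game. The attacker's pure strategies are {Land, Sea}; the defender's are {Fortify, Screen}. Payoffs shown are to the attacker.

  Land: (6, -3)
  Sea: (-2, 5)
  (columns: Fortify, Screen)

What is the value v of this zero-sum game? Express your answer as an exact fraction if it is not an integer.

Row minima: Land → -3, Sea → -2; maximin = -2.
Column maxima: Fortify → 6, Screen → 5; minimax = 5.
-2 ≠ 5, so there is no saddle point; optimal play is mixed.
Let the attacker play Land with probability p. Expected payoff against Fortify: 6p + (-2)(1−p) = 8p − 2; against Screen: (-3)p + 5(1−p) = −8p + 5.
Setting these equal: 8p − 2 = −8p + 5 ⇒ 16p = 7 ⇒ p = 7/16, and the value is (8)·(7/16) − 2 = 3/2.
For the defender: with q = P(Fortify), equating Land's and Sea's payoffs gives 9q − 3 = −7q + 5 ⇒ q = 1/2.

3/2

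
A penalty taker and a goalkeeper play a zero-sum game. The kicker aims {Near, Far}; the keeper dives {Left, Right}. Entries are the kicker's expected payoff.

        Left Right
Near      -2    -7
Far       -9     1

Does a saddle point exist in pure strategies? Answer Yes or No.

No

Row minima: Near → -7, Far → -9; maximin = -7.
Column maxima: Left → -2, Right → 1; minimax = -2.
-7 ≠ -2, so no pure-strategy equilibrium exists.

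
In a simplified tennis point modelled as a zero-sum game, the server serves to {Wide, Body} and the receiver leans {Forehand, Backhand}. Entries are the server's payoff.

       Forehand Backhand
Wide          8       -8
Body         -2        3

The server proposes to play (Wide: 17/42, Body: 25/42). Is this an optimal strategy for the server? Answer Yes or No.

Against Forehand this mix gives (17/42)·8 + (25/42)·(-2) = 43/21.
Against Backhand this mix gives (17/42)·(-8) + (25/42)·3 = -61/42.
The receiver will play Backhand, holding the server to -61/42. Shifting weight toward the row that does better against Backhand would raise this floor (the equalizing mix achieves 8/21 against both Backhand and Forehand), so the proposed strategy is not optimal.

No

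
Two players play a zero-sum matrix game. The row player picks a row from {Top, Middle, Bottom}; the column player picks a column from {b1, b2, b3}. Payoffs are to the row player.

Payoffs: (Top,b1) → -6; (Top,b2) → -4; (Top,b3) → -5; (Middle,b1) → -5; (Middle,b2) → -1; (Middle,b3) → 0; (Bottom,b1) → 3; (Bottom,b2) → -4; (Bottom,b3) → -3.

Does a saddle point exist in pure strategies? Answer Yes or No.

No

Row minima: Top → -6, Middle → -5, Bottom → -4; maximin = -4.
Column maxima: b1 → 3, b2 → -1, b3 → 0; minimax = -1.
-4 ≠ -1, so no pure-strategy equilibrium exists.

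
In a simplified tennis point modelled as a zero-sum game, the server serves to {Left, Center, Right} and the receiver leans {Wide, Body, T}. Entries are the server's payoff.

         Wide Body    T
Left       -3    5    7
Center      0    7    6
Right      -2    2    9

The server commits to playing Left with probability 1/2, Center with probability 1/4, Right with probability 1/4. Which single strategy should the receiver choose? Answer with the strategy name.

Wide

If the receiver plays Wide, the server's expected payoff is (1/2)·(-3) + (1/4)·0 + (1/4)·(-2) = -2.
If the receiver plays Body, the server's expected payoff is (1/2)·5 + (1/4)·7 + (1/4)·2 = 19/4.
If the receiver plays T, the server's expected payoff is (1/2)·7 + (1/4)·6 + (1/4)·9 = 29/4.
The receiver minimizes the server's payoff; the smallest is -2, so the best response is Wide.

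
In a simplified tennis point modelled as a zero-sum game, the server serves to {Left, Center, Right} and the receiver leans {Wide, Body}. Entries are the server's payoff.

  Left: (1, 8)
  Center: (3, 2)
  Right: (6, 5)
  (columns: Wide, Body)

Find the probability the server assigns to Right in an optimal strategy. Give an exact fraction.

7/8

Row minima: Left → 1, Center → 2, Right → 5; maximin = 5.
Column maxima: Wide → 6, Body → 8; minimax = 6.
5 ≠ 6, so there is no saddle point; optimal play is mixed.
Center is strictly dominated by Right, so the server never plays it.
On the remaining 2×2 (Left, Right vs Wide, Body):
Let the server play Left with probability p. Expected payoff against Wide: 1p + 6(1−p) = −5p + 6; against Body: 8p + 5(1−p) = 3p + 5.
Setting these equal: −5p + 6 = 3p + 5 ⇒ −8p = -1 ⇒ p = 1/8, and the value is (-5)·(1/8) + 6 = 43/8.
For the receiver: with q = P(Wide), equating Left's and Right's payoffs gives −7q + 8 = q + 5 ⇒ q = 3/8.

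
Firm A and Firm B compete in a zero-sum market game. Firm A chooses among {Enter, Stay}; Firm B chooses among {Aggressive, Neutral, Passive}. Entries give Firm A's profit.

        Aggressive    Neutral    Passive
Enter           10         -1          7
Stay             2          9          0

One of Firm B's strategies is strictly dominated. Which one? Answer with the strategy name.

Passive holds Firm A's payoff strictly below Aggressive in every row: 7 < 10, 0 < 2.
So Aggressive is strictly dominated for Firm B.

Aggressive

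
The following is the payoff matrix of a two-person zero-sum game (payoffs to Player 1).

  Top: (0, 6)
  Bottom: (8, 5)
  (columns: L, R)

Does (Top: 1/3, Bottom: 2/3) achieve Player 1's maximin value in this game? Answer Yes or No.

Yes

Against L this mix gives (1/3)·0 + (2/3)·8 = 16/3.
Against R this mix gives (1/3)·6 + (2/3)·5 = 16/3.
All of Player 2's active replies (L, R) yield 16/3, and no column does worse for Player 1. The mix makes Player 2 indifferent and guarantees 16/3, so it is optimal.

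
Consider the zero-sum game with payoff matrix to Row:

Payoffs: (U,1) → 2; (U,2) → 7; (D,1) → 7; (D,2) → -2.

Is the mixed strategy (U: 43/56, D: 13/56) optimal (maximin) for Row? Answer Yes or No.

Against 1 this mix gives (43/56)·2 + (13/56)·7 = 177/56.
Against 2 this mix gives (43/56)·7 + (13/56)·(-2) = 275/56.
Column will play 1, holding Row to 177/56. Shifting weight toward the row that does better against 1 would raise this floor (the equalizing mix achieves 53/14 against both 1 and 2), so the proposed strategy is not optimal.

No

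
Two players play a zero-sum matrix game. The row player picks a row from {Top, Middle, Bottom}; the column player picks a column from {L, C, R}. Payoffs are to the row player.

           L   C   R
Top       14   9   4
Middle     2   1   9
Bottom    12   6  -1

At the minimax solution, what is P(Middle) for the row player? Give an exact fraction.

5/13

Row minima: Top → 4, Middle → 1, Bottom → -1; maximin = 4.
Column maxima: L → 14, C → 9, R → 9; minimax = 9.
4 ≠ 9, so there is no saddle point; optimal play is mixed.
Bottom is strictly dominated by Top, so the row player never plays it.
L is strictly dominated by C (it gives the row player strictly more in every row), so the column player never plays it.
On the remaining 2×2 (Top, Middle vs C, R):
Let the row player play Top with probability p. Expected payoff against C: 9p + 1(1−p) = 8p + 1; against R: 4p + 9(1−p) = −5p + 9.
Setting these equal: 8p + 1 = −5p + 9 ⇒ 13p = 8 ⇒ p = 8/13, and the value is (8)·(8/13) + 1 = 77/13.
For the column player: with q = P(C), equating Top's and Middle's payoffs gives 5q + 4 = −8q + 9 ⇒ q = 5/13.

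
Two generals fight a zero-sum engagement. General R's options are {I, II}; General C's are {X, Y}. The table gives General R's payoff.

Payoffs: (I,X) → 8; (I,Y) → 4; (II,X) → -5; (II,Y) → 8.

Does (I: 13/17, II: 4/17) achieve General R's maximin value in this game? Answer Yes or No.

Yes

Against X this mix gives (13/17)·8 + (4/17)·(-5) = 84/17.
Against Y this mix gives (13/17)·4 + (4/17)·8 = 84/17.
All of General C's active replies (X, Y) yield 84/17, and no column does worse for General R. The mix makes General C indifferent and guarantees 84/17, so it is optimal.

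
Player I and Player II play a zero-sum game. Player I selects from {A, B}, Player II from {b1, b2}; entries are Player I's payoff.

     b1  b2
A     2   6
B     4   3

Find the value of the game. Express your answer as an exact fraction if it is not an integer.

18/5

Row minima: A → 2, B → 3; maximin = 3.
Column maxima: b1 → 4, b2 → 6; minimax = 4.
3 ≠ 4, so there is no saddle point; optimal play is mixed.
Let Player I play A with probability p. Expected payoff against b1: 2p + 4(1−p) = −2p + 4; against b2: 6p + 3(1−p) = 3p + 3.
Setting these equal: −2p + 4 = 3p + 3 ⇒ −5p = -1 ⇒ p = 1/5, and the value is (-2)·(1/5) + 4 = 18/5.
For Player II: with q = P(b1), equating A's and B's payoffs gives −4q + 6 = q + 3 ⇒ q = 3/5.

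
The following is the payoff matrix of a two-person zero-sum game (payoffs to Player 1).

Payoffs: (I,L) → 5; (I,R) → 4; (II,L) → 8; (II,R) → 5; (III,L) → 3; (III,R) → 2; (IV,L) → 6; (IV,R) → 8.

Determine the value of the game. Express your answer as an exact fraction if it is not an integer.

Row minima: I → 4, II → 5, III → 2, IV → 6; maximin = 6.
Column maxima: L → 8, R → 8; minimax = 8.
6 ≠ 8, so there is no saddle point; optimal play is mixed.
I is strictly dominated by II, so Player 1 never plays it.
III is strictly dominated by II, so Player 1 never plays it.
On the remaining 2×2 (II, IV vs L, R):
Let Player 1 play II with probability p. Expected payoff against L: 8p + 6(1−p) = 2p + 6; against R: 5p + 8(1−p) = −3p + 8.
Setting these equal: 2p + 6 = −3p + 8 ⇒ 5p = 2 ⇒ p = 2/5, and the value is (2)·(2/5) + 6 = 34/5.
For Player 2: with q = P(L), equating II's and IV's payoffs gives 3q + 5 = −2q + 8 ⇒ q = 3/5.

34/5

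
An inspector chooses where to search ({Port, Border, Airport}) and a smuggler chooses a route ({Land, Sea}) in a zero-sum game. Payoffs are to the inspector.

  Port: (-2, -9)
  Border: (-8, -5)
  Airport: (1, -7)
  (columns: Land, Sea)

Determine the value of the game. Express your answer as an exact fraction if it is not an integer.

-61/11

Row minima: Port → -9, Border → -8, Airport → -7; maximin = -7.
Column maxima: Land → 1, Sea → -5; minimax = -5.
-7 ≠ -5, so there is no saddle point; optimal play is mixed.
Port is strictly dominated by Airport, so the inspector never plays it.
On the remaining 2×2 (Border, Airport vs Land, Sea):
Let the inspector play Border with probability p. Expected payoff against Land: (-8)p + 1(1−p) = −9p + 1; against Sea: (-5)p + (-7)(1−p) = 2p − 7.
Setting these equal: −9p + 1 = 2p − 7 ⇒ −11p = -8 ⇒ p = 8/11, and the value is (-9)·(8/11) + 1 = -61/11.
For the smuggler: with q = P(Land), equating Border's and Airport's payoffs gives −3q − 5 = 8q − 7 ⇒ q = 2/11.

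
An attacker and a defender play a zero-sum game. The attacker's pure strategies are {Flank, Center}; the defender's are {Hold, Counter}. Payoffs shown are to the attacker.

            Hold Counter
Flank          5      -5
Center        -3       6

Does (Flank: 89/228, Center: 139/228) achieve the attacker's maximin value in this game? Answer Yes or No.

No

Against Hold this mix gives (89/228)·5 + (139/228)·(-3) = 7/57.
Against Counter this mix gives (89/228)·(-5) + (139/228)·6 = 389/228.
The defender will play Hold, holding the attacker to 7/57. Shifting weight toward the row that does better against Hold would raise this floor (the equalizing mix achieves 15/19 against both Hold and Counter), so the proposed strategy is not optimal.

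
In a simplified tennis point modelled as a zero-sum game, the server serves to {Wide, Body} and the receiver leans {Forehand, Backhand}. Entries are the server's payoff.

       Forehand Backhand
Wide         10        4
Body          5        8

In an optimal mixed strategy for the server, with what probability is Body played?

Row minima: Wide → 4, Body → 5; maximin = 5.
Column maxima: Forehand → 10, Backhand → 8; minimax = 8.
5 ≠ 8, so there is no saddle point; optimal play is mixed.
Let the server play Wide with probability p. Expected payoff against Forehand: 10p + 5(1−p) = 5p + 5; against Backhand: 4p + 8(1−p) = −4p + 8.
Setting these equal: 5p + 5 = −4p + 8 ⇒ 9p = 3 ⇒ p = 1/3, and the value is (5)·(1/3) + 5 = 20/3.
For the receiver: with q = P(Forehand), equating Wide's and Body's payoffs gives 6q + 4 = −3q + 8 ⇒ q = 4/9.

2/3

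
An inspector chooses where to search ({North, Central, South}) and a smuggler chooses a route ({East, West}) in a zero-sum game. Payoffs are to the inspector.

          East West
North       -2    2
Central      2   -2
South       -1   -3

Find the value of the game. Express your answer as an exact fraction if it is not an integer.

0

Row minima: North → -2, Central → -2, South → -3; maximin = -2.
Column maxima: East → 2, West → 2; minimax = 2.
-2 ≠ 2, so there is no saddle point; optimal play is mixed.
South is strictly dominated by Central, so the inspector never plays it.
On the remaining 2×2 (North, Central vs East, West):
Let the inspector play North with probability p. Expected payoff against East: (-2)p + 2(1−p) = −4p + 2; against West: 2p + (-2)(1−p) = 4p − 2.
Setting these equal: −4p + 2 = 4p − 2 ⇒ −8p = -4 ⇒ p = 1/2, and the value is (-4)·(1/2) + 2 = 0.
For the smuggler: with q = P(East), equating North's and Central's payoffs gives −4q + 2 = 4q − 2 ⇒ q = 1/2.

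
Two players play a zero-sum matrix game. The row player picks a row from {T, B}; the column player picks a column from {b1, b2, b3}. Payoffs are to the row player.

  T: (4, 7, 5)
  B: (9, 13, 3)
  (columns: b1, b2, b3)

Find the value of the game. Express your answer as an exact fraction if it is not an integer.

Row minima: T → 4, B → 3; maximin = 4.
Column maxima: b1 → 9, b2 → 13, b3 → 5; minimax = 5.
4 ≠ 5, so there is no saddle point; optimal play is mixed.
b2 is strictly dominated by b1 (it gives the row player strictly more in every row), so the column player never plays it.
On the remaining 2×2 (T, B vs b1, b3):
Let the row player play T with probability p. Expected payoff against b1: 4p + 9(1−p) = −5p + 9; against b3: 5p + 3(1−p) = 2p + 3.
Setting these equal: −5p + 9 = 2p + 3 ⇒ −7p = -6 ⇒ p = 6/7, and the value is (-5)·(6/7) + 9 = 33/7.
For the column player: with q = P(b1), equating T's and B's payoffs gives −q + 5 = 6q + 3 ⇒ q = 2/7.

33/7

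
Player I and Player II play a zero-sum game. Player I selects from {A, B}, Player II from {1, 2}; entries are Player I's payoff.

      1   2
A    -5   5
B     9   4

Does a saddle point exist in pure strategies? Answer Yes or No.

Row minima: A → -5, B → 4; maximin = 4.
Column maxima: 1 → 9, 2 → 5; minimax = 5.
4 ≠ 5, so no pure-strategy equilibrium exists.

No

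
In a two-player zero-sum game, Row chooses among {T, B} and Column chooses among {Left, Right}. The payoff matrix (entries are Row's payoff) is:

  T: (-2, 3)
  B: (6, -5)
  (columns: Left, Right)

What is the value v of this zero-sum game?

Row minima: T → -2, B → -5; maximin = -2.
Column maxima: Left → 6, Right → 3; minimax = 3.
-2 ≠ 3, so there is no saddle point; optimal play is mixed.
Let Row play T with probability p. Expected payoff against Left: (-2)p + 6(1−p) = −8p + 6; against Right: 3p + (-5)(1−p) = 8p − 5.
Setting these equal: −8p + 6 = 8p − 5 ⇒ −16p = -11 ⇒ p = 11/16, and the value is (-8)·(11/16) + 6 = 1/2.
For Column: with q = P(Left), equating T's and B's payoffs gives −5q + 3 = 11q − 5 ⇒ q = 1/2.

1/2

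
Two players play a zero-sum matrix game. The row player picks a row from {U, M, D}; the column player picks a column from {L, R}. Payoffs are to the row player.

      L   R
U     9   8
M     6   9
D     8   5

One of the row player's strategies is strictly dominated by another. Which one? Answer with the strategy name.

D

U gives a strictly higher payoff than D against every column: 9 > 8, 8 > 5.
So D is strictly dominated and the row player never plays it.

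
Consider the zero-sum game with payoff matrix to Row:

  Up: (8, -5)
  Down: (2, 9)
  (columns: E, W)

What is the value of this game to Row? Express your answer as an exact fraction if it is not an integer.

Row minima: Up → -5, Down → 2; maximin = 2.
Column maxima: E → 8, W → 9; minimax = 8.
2 ≠ 8, so there is no saddle point; optimal play is mixed.
Let Row play Up with probability p. Expected payoff against E: 8p + 2(1−p) = 6p + 2; against W: (-5)p + 9(1−p) = −14p + 9.
Setting these equal: 6p + 2 = −14p + 9 ⇒ 20p = 7 ⇒ p = 7/20, and the value is (6)·(7/20) + 2 = 41/10.
For Column: with q = P(E), equating Up's and Down's payoffs gives 13q − 5 = −7q + 9 ⇒ q = 7/10.

41/10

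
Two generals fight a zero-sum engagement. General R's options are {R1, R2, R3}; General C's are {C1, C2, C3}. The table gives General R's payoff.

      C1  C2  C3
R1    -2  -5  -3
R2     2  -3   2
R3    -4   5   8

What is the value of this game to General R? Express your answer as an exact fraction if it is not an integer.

-1/7

Row minima: R1 → -5, R2 → -3, R3 → -4; maximin = -3.
Column maxima: C1 → 2, C2 → 5, C3 → 8; minimax = 2.
-3 ≠ 2, so there is no saddle point; optimal play is mixed.
R1 is strictly dominated by R2, so General R never plays it.
C3 is strictly dominated by C2 (it gives General R strictly more in every row), so General C never plays it.
On the remaining 2×2 (R2, R3 vs C1, C2):
Let General R play R2 with probability p. Expected payoff against C1: 2p + (-4)(1−p) = 6p − 4; against C2: (-3)p + 5(1−p) = −8p + 5.
Setting these equal: 6p − 4 = −8p + 5 ⇒ 14p = 9 ⇒ p = 9/14, and the value is (6)·(9/14) − 4 = -1/7.
For General C: with q = P(C1), equating R2's and R3's payoffs gives 5q − 3 = −9q + 5 ⇒ q = 4/7.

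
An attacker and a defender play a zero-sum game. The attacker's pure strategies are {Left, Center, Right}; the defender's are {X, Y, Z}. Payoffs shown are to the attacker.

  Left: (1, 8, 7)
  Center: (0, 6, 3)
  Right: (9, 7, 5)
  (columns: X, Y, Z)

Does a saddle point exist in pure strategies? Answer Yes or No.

Row minima: Left → 1, Center → 0, Right → 5; maximin = 5.
Column maxima: X → 9, Y → 8, Z → 7; minimax = 7.
5 ≠ 7, so no pure-strategy equilibrium exists.

No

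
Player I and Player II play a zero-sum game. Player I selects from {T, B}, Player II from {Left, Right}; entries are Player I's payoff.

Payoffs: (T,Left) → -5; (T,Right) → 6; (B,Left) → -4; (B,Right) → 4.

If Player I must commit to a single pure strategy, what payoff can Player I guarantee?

Row minima: T → -5, B → -4.
The best of these is -4.

-4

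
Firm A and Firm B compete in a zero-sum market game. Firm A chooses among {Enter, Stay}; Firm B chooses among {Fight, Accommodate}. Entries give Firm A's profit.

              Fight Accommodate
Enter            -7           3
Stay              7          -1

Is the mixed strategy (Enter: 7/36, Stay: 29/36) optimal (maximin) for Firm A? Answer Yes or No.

Against Fight this mix gives (7/36)·(-7) + (29/36)·7 = 77/18.
Against Accommodate this mix gives (7/36)·3 + (29/36)·(-1) = -2/9.
Firm B will play Accommodate, holding Firm A to -2/9. Shifting weight toward the row that does better against Accommodate would raise this floor (the equalizing mix achieves 7/9 against both Accommodate and Fight), so the proposed strategy is not optimal.

No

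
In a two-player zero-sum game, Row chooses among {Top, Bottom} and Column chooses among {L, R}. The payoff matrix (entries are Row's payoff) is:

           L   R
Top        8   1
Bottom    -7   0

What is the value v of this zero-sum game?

Row minima: Top → 1, Bottom → -7; maximin = 1.
Column maxima: L → 8, R → 1; minimax = 1.
Since maximin = minimax = 1, there is a saddle point and the value is 1.

1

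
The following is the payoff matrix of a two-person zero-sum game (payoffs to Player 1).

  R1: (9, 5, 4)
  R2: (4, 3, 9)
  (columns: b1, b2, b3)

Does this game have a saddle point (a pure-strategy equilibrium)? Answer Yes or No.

No

Row minima: R1 → 4, R2 → 3; maximin = 4.
Column maxima: b1 → 9, b2 → 5, b3 → 9; minimax = 5.
4 ≠ 5, so no pure-strategy equilibrium exists.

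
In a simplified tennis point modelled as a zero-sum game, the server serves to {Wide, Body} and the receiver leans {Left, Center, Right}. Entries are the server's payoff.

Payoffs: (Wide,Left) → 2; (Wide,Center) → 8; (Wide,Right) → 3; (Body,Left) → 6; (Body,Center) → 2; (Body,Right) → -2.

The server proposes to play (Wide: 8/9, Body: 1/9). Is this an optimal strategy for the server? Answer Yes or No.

Yes

Against Left this mix gives (8/9)·2 + (1/9)·6 = 22/9.
Against Center this mix gives (8/9)·8 + (1/9)·2 = 22/3.
Against Right this mix gives (8/9)·3 + (1/9)·(-2) = 22/9.
All of the receiver's active replies (Left, Right) yield 22/9, and no column does worse for the server. The mix makes the receiver indifferent and guarantees 22/9, so it is optimal.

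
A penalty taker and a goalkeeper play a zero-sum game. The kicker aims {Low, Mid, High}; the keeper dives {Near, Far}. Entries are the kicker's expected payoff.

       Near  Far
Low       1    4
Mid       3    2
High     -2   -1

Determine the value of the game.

5/2

Row minima: Low → 1, Mid → 2, High → -2; maximin = 2.
Column maxima: Near → 3, Far → 4; minimax = 3.
2 ≠ 3, so there is no saddle point; optimal play is mixed.
High is strictly dominated by Low, so the kicker never plays it.
On the remaining 2×2 (Low, Mid vs Near, Far):
Let the kicker play Low with probability p. Expected payoff against Near: 1p + 3(1−p) = −2p + 3; against Far: 4p + 2(1−p) = 2p + 2.
Setting these equal: −2p + 3 = 2p + 2 ⇒ −4p = -1 ⇒ p = 1/4, and the value is (-2)·(1/4) + 3 = 5/2.
For the keeper: with q = P(Near), equating Low's and Mid's payoffs gives −3q + 4 = q + 2 ⇒ q = 1/2.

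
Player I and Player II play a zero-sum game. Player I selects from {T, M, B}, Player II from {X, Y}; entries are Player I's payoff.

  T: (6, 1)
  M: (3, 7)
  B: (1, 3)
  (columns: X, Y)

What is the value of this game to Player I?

Row minima: T → 1, M → 3, B → 1; maximin = 3.
Column maxima: X → 6, Y → 7; minimax = 6.
3 ≠ 6, so there is no saddle point; optimal play is mixed.
B is strictly dominated by M, so Player I never plays it.
On the remaining 2×2 (T, M vs X, Y):
Let Player I play T with probability p. Expected payoff against X: 6p + 3(1−p) = 3p + 3; against Y: 1p + 7(1−p) = −6p + 7.
Setting these equal: 3p + 3 = −6p + 7 ⇒ 9p = 4 ⇒ p = 4/9, and the value is (3)·(4/9) + 3 = 13/3.
For Player II: with q = P(X), equating T's and M's payoffs gives 5q + 1 = −4q + 7 ⇒ q = 2/3.

13/3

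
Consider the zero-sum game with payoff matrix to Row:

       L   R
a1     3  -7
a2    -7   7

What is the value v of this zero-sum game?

Row minima: a1 → -7, a2 → -7; maximin = -7.
Column maxima: L → 3, R → 7; minimax = 3.
-7 ≠ 3, so there is no saddle point; optimal play is mixed.
Let Row play a1 with probability p. Expected payoff against L: 3p + (-7)(1−p) = 10p − 7; against R: (-7)p + 7(1−p) = −14p + 7.
Setting these equal: 10p − 7 = −14p + 7 ⇒ 24p = 14 ⇒ p = 7/12, and the value is (10)·(7/12) − 7 = -7/6.
For Column: with q = P(L), equating a1's and a2's payoffs gives 10q − 7 = −14q + 7 ⇒ q = 7/12.

-7/6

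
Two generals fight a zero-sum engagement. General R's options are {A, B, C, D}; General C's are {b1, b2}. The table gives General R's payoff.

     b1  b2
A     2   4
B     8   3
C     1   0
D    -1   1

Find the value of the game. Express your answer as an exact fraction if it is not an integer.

26/7

Row minima: A → 2, B → 3, C → 0, D → -1; maximin = 3.
Column maxima: b1 → 8, b2 → 4; minimax = 4.
3 ≠ 4, so there is no saddle point; optimal play is mixed.
C is strictly dominated by A, so General R never plays it.
D is strictly dominated by A, so General R never plays it.
On the remaining 2×2 (A, B vs b1, b2):
Let General R play A with probability p. Expected payoff against b1: 2p + 8(1−p) = −6p + 8; against b2: 4p + 3(1−p) = p + 3.
Setting these equal: −6p + 8 = p + 3 ⇒ −7p = -5 ⇒ p = 5/7, and the value is (-6)·(5/7) + 8 = 26/7.
For General C: with q = P(b1), equating A's and B's payoffs gives −2q + 4 = 5q + 3 ⇒ q = 1/7.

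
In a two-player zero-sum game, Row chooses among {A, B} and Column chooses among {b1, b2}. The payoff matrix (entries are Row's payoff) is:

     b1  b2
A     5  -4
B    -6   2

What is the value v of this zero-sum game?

Row minima: A → -4, B → -6; maximin = -4.
Column maxima: b1 → 5, b2 → 2; minimax = 2.
-4 ≠ 2, so there is no saddle point; optimal play is mixed.
Let Row play A with probability p. Expected payoff against b1: 5p + (-6)(1−p) = 11p − 6; against b2: (-4)p + 2(1−p) = −6p + 2.
Setting these equal: 11p − 6 = −6p + 2 ⇒ 17p = 8 ⇒ p = 8/17, and the value is (11)·(8/17) − 6 = -14/17.
For Column: with q = P(b1), equating A's and B's payoffs gives 9q − 4 = −8q + 2 ⇒ q = 6/17.

-14/17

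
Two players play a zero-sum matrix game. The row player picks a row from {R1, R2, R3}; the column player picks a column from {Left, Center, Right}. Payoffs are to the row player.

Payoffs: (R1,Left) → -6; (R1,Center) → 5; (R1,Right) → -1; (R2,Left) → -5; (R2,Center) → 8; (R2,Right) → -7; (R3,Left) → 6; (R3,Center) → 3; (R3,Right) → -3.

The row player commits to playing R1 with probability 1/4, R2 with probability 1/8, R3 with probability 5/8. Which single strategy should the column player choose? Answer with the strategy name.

Right

If the column player plays Left, the row player's expected payoff is (1/4)·(-6) + (1/8)·(-5) + (5/8)·6 = 13/8.
If the column player plays Center, the row player's expected payoff is (1/4)·5 + (1/8)·8 + (5/8)·3 = 33/8.
If the column player plays Right, the row player's expected payoff is (1/4)·(-1) + (1/8)·(-7) + (5/8)·(-3) = -3.
The column player minimizes the row player's payoff; the smallest is -3, so the best response is Right.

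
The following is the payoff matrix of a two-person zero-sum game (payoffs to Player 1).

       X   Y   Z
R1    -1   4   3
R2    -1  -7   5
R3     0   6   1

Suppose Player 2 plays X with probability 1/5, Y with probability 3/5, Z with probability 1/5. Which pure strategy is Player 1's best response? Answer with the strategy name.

Expected payoff of R1: (1/5)·(-1) + (3/5)·4 + (1/5)·3 = 14/5.
Expected payoff of R2: (1/5)·(-1) + (3/5)·(-7) + (1/5)·5 = -17/5.
Expected payoff of R3: (1/5)·0 + (3/5)·6 + (1/5)·1 = 19/5.
The largest is 19/5, so Player 1's best response is R3.

R3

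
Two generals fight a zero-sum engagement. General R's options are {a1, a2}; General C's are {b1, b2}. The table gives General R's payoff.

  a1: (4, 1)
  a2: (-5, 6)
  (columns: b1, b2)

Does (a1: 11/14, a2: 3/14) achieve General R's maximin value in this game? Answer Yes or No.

Against b1 this mix gives (11/14)·4 + (3/14)·(-5) = 29/14.
Against b2 this mix gives (11/14)·1 + (3/14)·6 = 29/14.
All of General C's active replies (b1, b2) yield 29/14, and no column does worse for General R. The mix makes General C indifferent and guarantees 29/14, so it is optimal.

Yes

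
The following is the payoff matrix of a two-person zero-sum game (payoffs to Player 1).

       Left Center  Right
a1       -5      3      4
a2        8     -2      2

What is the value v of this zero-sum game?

Row minima: a1 → -5, a2 → -2; maximin = -2.
Column maxima: Left → 8, Center → 3, Right → 4; minimax = 3.
-2 ≠ 3, so there is no saddle point; optimal play is mixed.
Right is strictly dominated by Center (it gives Player 1 strictly more in every row), so Player 2 never plays it.
On the remaining 2×2 (a1, a2 vs Left, Center):
Let Player 1 play a1 with probability p. Expected payoff against Left: (-5)p + 8(1−p) = −13p + 8; against Center: 3p + (-2)(1−p) = 5p − 2.
Setting these equal: −13p + 8 = 5p − 2 ⇒ −18p = -10 ⇒ p = 5/9, and the value is (-13)·(5/9) + 8 = 7/9.
For Player 2: with q = P(Left), equating a1's and a2's payoffs gives −8q + 3 = 10q − 2 ⇒ q = 5/18.

7/9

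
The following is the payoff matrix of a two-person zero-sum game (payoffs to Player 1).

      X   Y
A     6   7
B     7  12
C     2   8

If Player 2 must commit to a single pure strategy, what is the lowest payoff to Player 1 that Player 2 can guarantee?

7

Column maxima: X → 7, Y → 12.
The smallest of these is 7.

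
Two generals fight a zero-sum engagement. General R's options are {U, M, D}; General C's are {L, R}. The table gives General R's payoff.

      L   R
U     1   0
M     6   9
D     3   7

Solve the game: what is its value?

6

Row minima: U → 0, M → 6, D → 3; maximin = 6.
Column maxima: L → 6, R → 9; minimax = 6.
Since maximin = minimax = 6, there is a saddle point and the value is 6.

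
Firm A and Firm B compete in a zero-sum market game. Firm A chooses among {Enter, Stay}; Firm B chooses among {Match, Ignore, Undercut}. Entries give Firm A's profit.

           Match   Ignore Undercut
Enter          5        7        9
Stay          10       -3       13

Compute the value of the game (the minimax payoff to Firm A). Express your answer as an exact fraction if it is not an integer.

17/3

Row minima: Enter → 5, Stay → -3; maximin = 5.
Column maxima: Match → 10, Ignore → 7, Undercut → 13; minimax = 7.
5 ≠ 7, so there is no saddle point; optimal play is mixed.
Undercut is strictly dominated by Match (it gives Firm A strictly more in every row), so Firm B never plays it.
On the remaining 2×2 (Enter, Stay vs Match, Ignore):
Let Firm A play Enter with probability p. Expected payoff against Match: 5p + 10(1−p) = −5p + 10; against Ignore: 7p + (-3)(1−p) = 10p − 3.
Setting these equal: −5p + 10 = 10p − 3 ⇒ −15p = -13 ⇒ p = 13/15, and the value is (-5)·(13/15) + 10 = 17/3.
For Firm B: with q = P(Match), equating Enter's and Stay's payoffs gives −2q + 7 = 13q − 3 ⇒ q = 2/3.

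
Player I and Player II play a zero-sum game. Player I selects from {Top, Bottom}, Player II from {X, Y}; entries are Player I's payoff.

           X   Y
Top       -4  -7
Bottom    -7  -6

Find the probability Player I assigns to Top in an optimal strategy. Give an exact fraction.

Row minima: Top → -7, Bottom → -7; maximin = -7.
Column maxima: X → -4, Y → -6; minimax = -6.
-7 ≠ -6, so there is no saddle point; optimal play is mixed.
Let Player I play Top with probability p. Expected payoff against X: (-4)p + (-7)(1−p) = 3p − 7; against Y: (-7)p + (-6)(1−p) = −p − 6.
Setting these equal: 3p − 7 = −p − 6 ⇒ 4p = 1 ⇒ p = 1/4, and the value is (3)·(1/4) − 7 = -25/4.
For Player II: with q = P(X), equating Top's and Bottom's payoffs gives 3q − 7 = −q − 6 ⇒ q = 1/4.

1/4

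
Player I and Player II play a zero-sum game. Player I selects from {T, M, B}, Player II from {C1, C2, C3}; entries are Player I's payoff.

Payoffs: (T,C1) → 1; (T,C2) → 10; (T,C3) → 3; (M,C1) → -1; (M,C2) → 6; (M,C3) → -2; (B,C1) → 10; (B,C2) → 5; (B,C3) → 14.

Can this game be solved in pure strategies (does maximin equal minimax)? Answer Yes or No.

Row minima: T → 1, M → -2, B → 5; maximin = 5.
Column maxima: C1 → 10, C2 → 10, C3 → 14; minimax = 10.
5 ≠ 10, so no pure-strategy equilibrium exists.

No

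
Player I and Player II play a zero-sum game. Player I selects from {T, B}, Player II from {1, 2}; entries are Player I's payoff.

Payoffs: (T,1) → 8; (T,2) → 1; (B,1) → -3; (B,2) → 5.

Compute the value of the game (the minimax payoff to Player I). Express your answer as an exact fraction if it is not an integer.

Row minima: T → 1, B → -3; maximin = 1.
Column maxima: 1 → 8, 2 → 5; minimax = 5.
1 ≠ 5, so there is no saddle point; optimal play is mixed.
Let Player I play T with probability p. Expected payoff against 1: 8p + (-3)(1−p) = 11p − 3; against 2: 1p + 5(1−p) = −4p + 5.
Setting these equal: 11p − 3 = −4p + 5 ⇒ 15p = 8 ⇒ p = 8/15, and the value is (11)·(8/15) − 3 = 43/15.
For Player II: with q = P(1), equating T's and B's payoffs gives 7q + 1 = −8q + 5 ⇒ q = 4/15.

43/15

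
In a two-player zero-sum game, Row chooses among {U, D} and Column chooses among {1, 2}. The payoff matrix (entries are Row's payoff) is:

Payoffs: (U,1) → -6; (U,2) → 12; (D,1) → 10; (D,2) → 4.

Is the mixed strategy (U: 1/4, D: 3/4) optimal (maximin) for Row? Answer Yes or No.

Against 1 this mix gives (1/4)·(-6) + (3/4)·10 = 6.
Against 2 this mix gives (1/4)·12 + (3/4)·4 = 6.
All of Column's active replies (1, 2) yield 6, and no column does worse for Row. The mix makes Column indifferent and guarantees 6, so it is optimal.

Yes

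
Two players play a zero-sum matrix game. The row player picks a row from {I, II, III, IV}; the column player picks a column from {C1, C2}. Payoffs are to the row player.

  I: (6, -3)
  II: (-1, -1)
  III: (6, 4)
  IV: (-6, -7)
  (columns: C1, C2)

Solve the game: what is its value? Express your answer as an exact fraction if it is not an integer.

4

Row minima: I → -3, II → -1, III → 4, IV → -7; maximin = 4.
Column maxima: C1 → 6, C2 → 4; minimax = 4.
Since maximin = minimax = 4, there is a saddle point and the value is 4.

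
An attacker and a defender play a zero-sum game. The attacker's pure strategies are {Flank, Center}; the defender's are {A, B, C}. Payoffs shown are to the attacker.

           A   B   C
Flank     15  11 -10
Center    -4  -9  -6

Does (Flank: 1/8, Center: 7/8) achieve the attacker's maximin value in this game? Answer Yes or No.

Yes

Against A this mix gives (1/8)·15 + (7/8)·(-4) = -13/8.
Against B this mix gives (1/8)·11 + (7/8)·(-9) = -13/2.
Against C this mix gives (1/8)·(-10) + (7/8)·(-6) = -13/2.
All of the defender's active replies (B, C) yield -13/2, and no column does worse for the attacker. The mix makes the defender indifferent and guarantees -13/2, so it is optimal.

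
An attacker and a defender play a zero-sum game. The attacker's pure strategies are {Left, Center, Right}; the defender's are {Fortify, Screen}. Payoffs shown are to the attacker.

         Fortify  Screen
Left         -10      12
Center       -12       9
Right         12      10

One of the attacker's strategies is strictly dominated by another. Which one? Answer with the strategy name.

Left gives a strictly higher payoff than Center against every column: -10 > -12, 12 > 9.
So Center is strictly dominated and the attacker never plays it.

Center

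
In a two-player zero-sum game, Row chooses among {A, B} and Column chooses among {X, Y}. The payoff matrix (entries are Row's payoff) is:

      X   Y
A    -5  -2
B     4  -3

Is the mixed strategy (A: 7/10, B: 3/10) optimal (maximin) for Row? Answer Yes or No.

Yes

Against X this mix gives (7/10)·(-5) + (3/10)·4 = -23/10.
Against Y this mix gives (7/10)·(-2) + (3/10)·(-3) = -23/10.
All of Column's active replies (X, Y) yield -23/10, and no column does worse for Row. The mix makes Column indifferent and guarantees -23/10, so it is optimal.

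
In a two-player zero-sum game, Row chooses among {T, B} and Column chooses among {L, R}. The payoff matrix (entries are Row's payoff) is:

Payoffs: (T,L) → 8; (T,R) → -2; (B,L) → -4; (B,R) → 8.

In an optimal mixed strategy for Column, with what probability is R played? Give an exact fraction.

Row minima: T → -2, B → -4; maximin = -2.
Column maxima: L → 8, R → 8; minimax = 8.
-2 ≠ 8, so there is no saddle point; optimal play is mixed.
Let Row play T with probability p. Expected payoff against L: 8p + (-4)(1−p) = 12p − 4; against R: (-2)p + 8(1−p) = −10p + 8.
Setting these equal: 12p − 4 = −10p + 8 ⇒ 22p = 12 ⇒ p = 6/11, and the value is (12)·(6/11) − 4 = 28/11.
For Column: with q = P(L), equating T's and B's payoffs gives 10q − 2 = −12q + 8 ⇒ q = 5/11.

6/11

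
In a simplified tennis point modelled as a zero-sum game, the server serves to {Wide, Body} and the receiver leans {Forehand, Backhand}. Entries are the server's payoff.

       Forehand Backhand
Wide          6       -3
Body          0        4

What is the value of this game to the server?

Row minima: Wide → -3, Body → 0; maximin = 0.
Column maxima: Forehand → 6, Backhand → 4; minimax = 4.
0 ≠ 4, so there is no saddle point; optimal play is mixed.
Let the server play Wide with probability p. Expected payoff against Forehand: 6p + 0(1−p) = 6p; against Backhand: (-3)p + 4(1−p) = −7p + 4.
Setting these equal: 6p = −7p + 4 ⇒ 13p = 4 ⇒ p = 4/13, and the value is (6)·(4/13) = 24/13.
For the receiver: with q = P(Forehand), equating Wide's and Body's payoffs gives 9q − 3 = −4q + 4 ⇒ q = 7/13.

24/13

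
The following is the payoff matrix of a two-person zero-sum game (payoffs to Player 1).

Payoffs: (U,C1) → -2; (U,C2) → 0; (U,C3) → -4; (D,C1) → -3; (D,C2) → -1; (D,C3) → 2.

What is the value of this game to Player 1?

-16/7

Row minima: U → -4, D → -3; maximin = -3.
Column maxima: C1 → -2, C2 → 0, C3 → 2; minimax = -2.
-3 ≠ -2, so there is no saddle point; optimal play is mixed.
C2 is strictly dominated by C1 (it gives Player 1 strictly more in every row), so Player 2 never plays it.
On the remaining 2×2 (U, D vs C1, C3):
Let Player 1 play U with probability p. Expected payoff against C1: (-2)p + (-3)(1−p) = p − 3; against C3: (-4)p + 2(1−p) = −6p + 2.
Setting these equal: p − 3 = −6p + 2 ⇒ 7p = 5 ⇒ p = 5/7, and the value is (1)·(5/7) − 3 = -16/7.
For Player 2: with q = P(C1), equating U's and D's payoffs gives 2q − 4 = −5q + 2 ⇒ q = 6/7.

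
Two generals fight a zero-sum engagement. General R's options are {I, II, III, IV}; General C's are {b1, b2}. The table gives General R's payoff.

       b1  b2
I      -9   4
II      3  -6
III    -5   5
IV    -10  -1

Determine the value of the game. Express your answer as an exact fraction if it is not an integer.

Row minima: I → -9, II → -6, III → -5, IV → -10; maximin = -5.
Column maxima: b1 → 3, b2 → 5; minimax = 3.
-5 ≠ 3, so there is no saddle point; optimal play is mixed.
I is strictly dominated by III, so General R never plays it.
IV is strictly dominated by III, so General R never plays it.
On the remaining 2×2 (II, III vs b1, b2):
Let General R play II with probability p. Expected payoff against b1: 3p + (-5)(1−p) = 8p − 5; against b2: (-6)p + 5(1−p) = −11p + 5.
Setting these equal: 8p − 5 = −11p + 5 ⇒ 19p = 10 ⇒ p = 10/19, and the value is (8)·(10/19) − 5 = -15/19.
For General C: with q = P(b1), equating II's and III's payoffs gives 9q − 6 = −10q + 5 ⇒ q = 11/19.

-15/19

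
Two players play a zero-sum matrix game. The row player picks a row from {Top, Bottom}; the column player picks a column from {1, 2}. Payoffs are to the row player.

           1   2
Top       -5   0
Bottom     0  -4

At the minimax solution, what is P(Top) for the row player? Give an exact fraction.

4/9

Row minima: Top → -5, Bottom → -4; maximin = -4.
Column maxima: 1 → 0, 2 → 0; minimax = 0.
-4 ≠ 0, so there is no saddle point; optimal play is mixed.
Let the row player play Top with probability p. Expected payoff against 1: (-5)p + 0(1−p) = −5p; against 2: 0p + (-4)(1−p) = 4p − 4.
Setting these equal: −5p = 4p − 4 ⇒ −9p = -4 ⇒ p = 4/9, and the value is (-5)·(4/9) = -20/9.
For the column player: with q = P(1), equating Top's and Bottom's payoffs gives −5q = 4q − 4 ⇒ q = 4/9.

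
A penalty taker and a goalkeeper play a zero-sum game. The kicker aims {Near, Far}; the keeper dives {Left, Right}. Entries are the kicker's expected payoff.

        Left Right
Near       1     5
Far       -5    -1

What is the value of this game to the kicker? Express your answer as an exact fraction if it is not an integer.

1

Row minima: Near → 1, Far → -5; maximin = 1.
Column maxima: Left → 1, Right → 5; minimax = 1.
Since maximin = minimax = 1, there is a saddle point and the value is 1.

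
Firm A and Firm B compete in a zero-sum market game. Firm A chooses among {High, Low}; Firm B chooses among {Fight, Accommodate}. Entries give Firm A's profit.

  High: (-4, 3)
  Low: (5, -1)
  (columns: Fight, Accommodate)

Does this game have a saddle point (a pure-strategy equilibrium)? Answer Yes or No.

No

Row minima: High → -4, Low → -1; maximin = -1.
Column maxima: Fight → 5, Accommodate → 3; minimax = 3.
-1 ≠ 3, so no pure-strategy equilibrium exists.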